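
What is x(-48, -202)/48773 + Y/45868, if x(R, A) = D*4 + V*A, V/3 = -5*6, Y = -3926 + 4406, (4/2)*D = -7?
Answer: 214162282/559279991 ≈ 0.38293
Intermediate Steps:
D = -7/2 (D = (1/2)*(-7) = -7/2 ≈ -3.5000)
Y = 480
V = -90 (V = 3*(-5*6) = 3*(-30) = -90)
x(R, A) = -14 - 90*A (x(R, A) = -7/2*4 - 90*A = -14 - 90*A)
x(-48, -202)/48773 + Y/45868 = (-14 - 90*(-202))/48773 + 480/45868 = (-14 + 18180)*(1/48773) + 480*(1/45868) = 18166*(1/48773) + 120/11467 = 18166/48773 + 120/11467 = 214162282/559279991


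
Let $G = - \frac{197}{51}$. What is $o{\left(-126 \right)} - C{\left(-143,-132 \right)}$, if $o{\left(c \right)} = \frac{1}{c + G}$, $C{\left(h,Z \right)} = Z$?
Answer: $\frac{874185}{6623} \approx 131.99$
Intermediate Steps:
$G = - \frac{197}{51}$ ($G = \left(-197\right) \frac{1}{51} = - \frac{197}{51} \approx -3.8627$)
$o{\left(c \right)} = \frac{1}{- \frac{197}{51} + c}$ ($o{\left(c \right)} = \frac{1}{c - \frac{197}{51}} = \frac{1}{- \frac{197}{51} + c}$)
$o{\left(-126 \right)} - C{\left(-143,-132 \right)} = \frac{51}{-197 + 51 \left(-126\right)} - -132 = \frac{51}{-197 - 6426} + 132 = \frac{51}{-6623} + 132 = 51 \left(- \frac{1}{6623}\right) + 132 = - \frac{51}{6623} + 132 = \frac{874185}{6623}$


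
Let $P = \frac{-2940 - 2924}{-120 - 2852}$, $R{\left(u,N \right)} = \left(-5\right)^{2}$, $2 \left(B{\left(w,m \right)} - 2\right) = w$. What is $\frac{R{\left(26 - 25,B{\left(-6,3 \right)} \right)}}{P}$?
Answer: $\frac{18575}{1466} \approx 12.671$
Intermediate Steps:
$B{\left(w,m \right)} = 2 + \frac{w}{2}$
$R{\left(u,N \right)} = 25$
$P = \frac{1466}{743}$ ($P = - \frac{5864}{-2972} = \left(-5864\right) \left(- \frac{1}{2972}\right) = \frac{1466}{743} \approx 1.9731$)
$\frac{R{\left(26 - 25,B{\left(-6,3 \right)} \right)}}{P} = \frac{25}{\frac{1466}{743}} = 25 \cdot \frac{743}{1466} = \frac{18575}{1466}$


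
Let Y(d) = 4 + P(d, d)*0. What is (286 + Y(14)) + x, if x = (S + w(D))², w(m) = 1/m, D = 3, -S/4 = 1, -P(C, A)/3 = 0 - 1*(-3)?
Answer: 2731/9 ≈ 303.44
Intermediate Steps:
P(C, A) = -9 (P(C, A) = -3*(0 - 1*(-3)) = -3*(0 + 3) = -3*3 = -9)
S = -4 (S = -4*1 = -4)
Y(d) = 4 (Y(d) = 4 - 9*0 = 4 + 0 = 4)
x = 121/9 (x = (-4 + 1/3)² = (-4 + ⅓)² = (-11/3)² = 121/9 ≈ 13.444)
(286 + Y(14)) + x = (286 + 4) + 121/9 = 290 + 121/9 = 2731/9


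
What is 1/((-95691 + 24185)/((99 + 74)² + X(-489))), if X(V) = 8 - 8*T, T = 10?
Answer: -29857/71506 ≈ -0.41755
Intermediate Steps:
X(V) = -72 (X(V) = 8 - 8*10 = 8 - 80 = -72)
1/((-95691 + 24185)/((99 + 74)² + X(-489))) = 1/((-95691 + 24185)/((99 + 74)² - 72)) = 1/(-71506/(173² - 72)) = 1/(-71506/(29929 - 72)) = 1/(-71506/29857) = -29857/71506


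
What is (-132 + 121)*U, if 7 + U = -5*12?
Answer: 737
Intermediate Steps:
U = -67 (U = -7 - 5*12 = -7 - 60 = -67)
(-132 + 121)*U = (-132 + 121)*(-67) = -11*(-67) = 737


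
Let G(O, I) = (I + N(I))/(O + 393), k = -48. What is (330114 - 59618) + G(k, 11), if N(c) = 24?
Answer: 18664231/69 ≈ 2.7050e+5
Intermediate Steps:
G(O, I) = (24 + I)/(393 + O) (G(O, I) = (I + 24)/(O + 393) = (24 + I)/(393 + O))
(330114 - 59618) + G(k, 11) = (330114 - 59618) + (24 + 11)/(393 - 48) = 270496 + 35/345 = 270496 + (1/345)*35 = 270496 + 7/69 = 18664231/69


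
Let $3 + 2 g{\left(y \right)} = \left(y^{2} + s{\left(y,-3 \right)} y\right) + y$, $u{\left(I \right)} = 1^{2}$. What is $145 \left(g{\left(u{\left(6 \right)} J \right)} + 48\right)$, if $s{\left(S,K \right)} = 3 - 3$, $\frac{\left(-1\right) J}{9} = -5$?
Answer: $\frac{313635}{2} \approx 1.5682 \cdot 10^{5}$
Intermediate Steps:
$u{\left(I \right)} = 1$
$J = 45$ ($J = \left(-9\right) \left(-5\right) = 45$)
$s{\left(S,K \right)} = 0$
$g{\left(y \right)} = - \frac{3}{2} + \frac{y}{2} + \frac{y^{2}}{2}$ ($g{\left(y \right)} = - \frac{3}{2} + \frac{\left(y^{2} + 0 y\right) + y}{2} = - \frac{3}{2} + \frac{\left(y^{2} + 0\right) + y}{2} = - \frac{3}{2} + \frac{y^{2} + y}{2} = - \frac{3}{2} + \frac{y + y^{2}}{2} = - \frac{3}{2} + \left(\frac{y}{2} + \frac{y^{2}}{2}\right) = - \frac{3}{2} + \frac{y}{2} + \frac{y^{2}}{2}$)
$145 \left(g{\left(u{\left(6 \right)} J \right)} + 48\right) = 145 \left(\left(- \frac{3}{2} + \frac{1 \cdot 45}{2} + \frac{\left(1 \cdot 45\right)^{2}}{2}\right) + 48\right) = 145 \left(\left(- \frac{3}{2} + \frac{1}{2} \cdot 45 + \frac{45^{2}}{2}\right) + 48\right) = 145 \left(\left(- \frac{3}{2} + \frac{45}{2} + \frac{1}{2} \cdot 2025\right) + 48\right) = 145 \left(\left(- \frac{3}{2} + \frac{45}{2} + \frac{2025}{2}\right) + 48\right) = 145 \left(\frac{2067}{2} + 48\right) = 145 \cdot \frac{2163}{2} = \frac{313635}{2}$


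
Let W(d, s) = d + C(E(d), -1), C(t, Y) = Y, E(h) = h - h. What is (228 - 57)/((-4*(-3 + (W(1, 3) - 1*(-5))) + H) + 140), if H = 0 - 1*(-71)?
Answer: 171/203 ≈ 0.84236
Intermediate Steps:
E(h) = 0
W(d, s) = -1 + d (W(d, s) = d - 1 = -1 + d)
H = 71 (H = 0 + 71 = 71)
(228 - 57)/((-4*(-3 + (W(1, 3) - 1*(-5))) + H) + 140) = (228 - 57)/((-4*(-3 + ((-1 + 1) - 1*(-5))) + 71) + 140) = 171/((-4*(-3 + (0 + 5)) + 71) + 140) = 171/((-4*(-3 + 5) + 71) + 140) = 171/((-4*2 + 71) + 140) = 171/((-8 + 71) + 140) = 171/(63 + 140) = 171/203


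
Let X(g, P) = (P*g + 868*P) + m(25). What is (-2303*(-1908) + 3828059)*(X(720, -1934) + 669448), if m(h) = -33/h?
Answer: -493689738510839/25 ≈ -1.9748e+13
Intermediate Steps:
X(g, P) = -33/25 + 868*P + P*g (X(g, P) = (P*g + 868*P) - 33/25 = (868*P + P*g) - 33*1/25 = (868*P + P*g) - 33/25 = -33/25 + 868*P + P*g)
(-2303*(-1908) + 3828059)*(X(720, -1934) + 669448) = (-2303*(-1908) + 3828059)*((-33/25 + 868*(-1934) - 1934*720) + 669448) = (4394124 + 3828059)*((-33/25 - 1678712 - 1392480) + 669448) = 8222183*(-76779833/25 + 669448) = 8222183*(-60043633/25) = -493689738510839/25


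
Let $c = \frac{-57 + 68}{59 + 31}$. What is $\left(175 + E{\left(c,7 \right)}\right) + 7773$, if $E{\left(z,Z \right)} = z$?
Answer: $\frac{715331}{90} \approx 7948.1$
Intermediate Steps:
$c = \frac{11}{90} \approx 0.12222$
$\left(175 + E{\left(c,7 \right)}\right) + 7773 = \left(175 + \frac{11}{90}\right) + 7773 = \frac{15761}{90} + 7773 = \frac{715331}{90}$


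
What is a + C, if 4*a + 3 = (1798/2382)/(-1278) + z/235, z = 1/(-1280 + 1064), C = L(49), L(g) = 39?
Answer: 218907261113/5723088480 ≈ 38.250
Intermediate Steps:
C = 39
z = -1/216 (z = 1/(-216) = -1/216 ≈ -0.0046296)
a = -4293189607/5723088480 (a = -3/4 + ((1798/2382)/(-1278) - 1/216/235)/4 = -3/4 + ((1798*(1/2382))*(-1/1278) - 1/216*1/235)/4 = -3/4 + ((899/1191)*(-1/1278) - 1/50760)/4 = -3/4 + (-899/1522098 - 1/50760)/4 = -3/4 + (1/4)*(-873247/1430772120) = -3/4 - 873247/5723088480 = -4293189607/5723088480 ≈ -0.75015)
a + C = -4293189607/5723088480 + 39 = 218907261113/5723088480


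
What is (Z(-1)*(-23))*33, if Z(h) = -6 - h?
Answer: 3795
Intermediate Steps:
(Z(-1)*(-23))*33 = ((-6 - 1*(-1))*(-23))*33 = ((-6 + 1)*(-23))*33 = -5*(-23)*33 = 115*33 = 3795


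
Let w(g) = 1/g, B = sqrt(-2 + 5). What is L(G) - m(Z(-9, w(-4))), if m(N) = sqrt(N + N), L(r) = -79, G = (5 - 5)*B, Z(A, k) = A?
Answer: -79 - 3*I*sqrt(2) ≈ -79.0 - 4.2426*I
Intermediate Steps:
B = sqrt(3) ≈ 1.7320
G = 0 (G = (5 - 5)*sqrt(3) = 0*sqrt(3) = 0)
m(N) = sqrt(2)*sqrt(N) (m(N) = sqrt(2*N) = sqrt(2)*sqrt(N))
L(G) - m(Z(-9, w(-4))) = -79 - sqrt(2)*sqrt(-9) = -79 - sqrt(2)*3*I = -79 - 3*I*sqrt(2)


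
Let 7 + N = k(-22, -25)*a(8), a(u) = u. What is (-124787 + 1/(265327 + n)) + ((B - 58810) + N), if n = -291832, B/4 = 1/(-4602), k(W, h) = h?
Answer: -3736613108777/20329335 ≈ -1.8380e+5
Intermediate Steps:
B = -2/2301 (B = 4/(-4602) = 4*(-1/4602) = -2/2301 ≈ -0.00086919)
N = -207 (N = -7 - 25*8 = -7 - 200 = -207)
(-124787 + 1/(265327 + n)) + ((B - 58810) + N) = (-124787 + 1/(265327 - 291832)) + ((-2/2301 - 58810) - 207) = (-124787 + 1/(-26505)) + (-135321812/2301 - 207) = (-124787 - 1/26505) - 135798119/2301 = -3307479436/26505 - 135798119/2301 = -3736613108777/20329335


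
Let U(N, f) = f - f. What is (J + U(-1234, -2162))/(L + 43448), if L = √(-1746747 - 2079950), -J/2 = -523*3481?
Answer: 158199642448/1891555401 - 3641126*I*√3826697/1891555401 ≈ 83.635 - 3.7656*I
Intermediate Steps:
U(N, f) = 0
J = 3641126 (J = -(-1046)*3481 = -2*(-1820563) = 3641126)
L = I*√3826697 (L = √(-3826697) = I*√3826697 ≈ 1956.2*I)
(J + U(-1234, -2162))/(L + 43448) = (3641126 + 0)/(I*√3826697 + 43448) = 3641126/(43448 + I*√3826697)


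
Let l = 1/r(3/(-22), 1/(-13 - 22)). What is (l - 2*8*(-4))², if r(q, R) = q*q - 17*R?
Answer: 317748670864/72982849 ≈ 4353.7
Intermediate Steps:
r(q, R) = q² - 17*R
l = 16940/8543 (l = 1/((3/(-22))² - 17/(-13 - 22)) = 1/((3*(-1/22))² - 17/(-35)) = 1/((-3/22)² - 17*(-1/35)) = 1/(9/484 + 17/35) = 1/(8543/16940) = 16940/8543 ≈ 1.9829)
(l - 2*8*(-4))² = (16940/8543 - 2*8*(-4))² = (16940/8543 - 16*(-4))² = (16940/8543 - 1*(-64))² = (16940/8543 + 64)² = (563692/8543)² = 317748670864/72982849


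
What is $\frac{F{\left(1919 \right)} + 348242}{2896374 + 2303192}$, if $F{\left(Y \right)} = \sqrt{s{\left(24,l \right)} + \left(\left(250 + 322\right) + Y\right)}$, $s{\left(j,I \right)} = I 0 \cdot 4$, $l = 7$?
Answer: $\frac{174121}{2599783} + \frac{\sqrt{2491}}{5199566} \approx 0.066985$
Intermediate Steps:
$s{\left(j,I \right)} = 0$ ($s{\left(j,I \right)} = 0 \cdot 4 = 0$)
$F{\left(Y \right)} = \sqrt{572 + Y}$ ($F{\left(Y \right)} = \sqrt{0 + \left(\left(250 + 322\right) + Y\right)} = \sqrt{0 + \left(572 + Y\right)} = \sqrt{572 + Y}$)
$\frac{F{\left(1919 \right)} + 348242}{2896374 + 2303192} = \frac{\sqrt{572 + 1919} + 348242}{2896374 + 2303192} = \frac{\sqrt{2491} + 348242}{5199566} = \left(348242 + \sqrt{2491}\right) \frac{1}{5199566} = \frac{174121}{2599783} + \frac{\sqrt{2491}}{5199566}$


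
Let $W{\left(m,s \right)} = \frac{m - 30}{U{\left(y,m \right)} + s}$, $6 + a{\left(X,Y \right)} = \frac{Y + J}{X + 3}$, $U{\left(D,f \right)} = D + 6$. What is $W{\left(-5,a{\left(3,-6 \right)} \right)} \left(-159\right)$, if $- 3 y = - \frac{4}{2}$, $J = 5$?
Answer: $11130$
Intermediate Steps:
$y = \frac{2}{3}$ ($y = - \frac{\left(-4\right) \frac{1}{2}}{3} = \left(- \frac{1}{3}\right) \left(-2\right) = \frac{2}{3} \approx 0.66667$)
$U{\left(D,f \right)} = 6 + D$
$a{\left(X,Y \right)} = -6 + \frac{5 + Y}{3 + X}$ ($a{\left(X,Y \right)} = -6 + \frac{Y + 5}{X + 3} = -6 + \frac{5 + Y}{3 + X}$)
$W{\left(m,s \right)} = \frac{-30 + m}{\frac{20}{3} + s}$ ($W{\left(m,s \right)} = \frac{m - 30}{\left(6 + \frac{2}{3}\right) + s} = \frac{-30 + m}{\frac{20}{3} + s}$)
$W{\left(-5,a{\left(3,-6 \right)} \right)} \left(-159\right) = \frac{3 \left(-30 - 5\right)}{20 + 3 \frac{-13 - 6 - 18}{3 + 3}} \left(-159\right) = 3 \frac{1}{20 + 3 \frac{-13 - 6 - 18}{6}} \left(-35\right) \left(-159\right) = 3 \frac{1}{20 + 3 \cdot \frac{1}{6} \left(-37\right)} \left(-35\right) \left(-159\right) = 3 \frac{1}{20 + 3 \left(- \frac{37}{6}\right)} \left(-35\right) \left(-159\right) = 3 \frac{1}{20 - \frac{37}{2}} \left(-35\right) \left(-159\right) = 3 \frac{1}{\frac{3}{2}} \left(-35\right) \left(-159\right) = 3 \cdot \frac{2}{3} \left(-35\right) \left(-159\right) = \left(-70\right) \left(-159\right) = 11130$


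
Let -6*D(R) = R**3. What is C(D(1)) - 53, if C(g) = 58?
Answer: 5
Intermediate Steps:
D(R) = -R**3/6
C(D(1)) - 53 = 58 - 53 = 5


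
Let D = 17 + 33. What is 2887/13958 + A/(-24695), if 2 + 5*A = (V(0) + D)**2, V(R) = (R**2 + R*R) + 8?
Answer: 309545529/1723464050 ≈ 0.17961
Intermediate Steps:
D = 50
V(R) = 8 + 2*R**2 (V(R) = (R**2 + R**2) + 8 = 2*R**2 + 8 = 8 + 2*R**2)
A = 3362/5 (A = -2/5 + ((8 + 2*0**2) + 50)**2/5 = -2/5 + ((8 + 2*0) + 50)**2/5 = -2/5 + ((8 + 0) + 50)**2/5 = -2/5 + (8 + 50)**2/5 = -2/5 + (1/5)*58**2 = -2/5 + (1/5)*3364 = -2/5 + 3364/5 = 3362/5 ≈ 672.40)
2887/13958 + A/(-24695) = 2887/13958 + (3362/5)/(-24695) = 2887*(1/13958) + (3362/5)*(-1/24695) = 2887/13958 - 3362/123475 = 309545529/1723464050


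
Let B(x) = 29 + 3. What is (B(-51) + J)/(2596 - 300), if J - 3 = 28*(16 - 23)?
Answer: -23/328 ≈ -0.070122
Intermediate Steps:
B(x) = 32
J = -193 (J = 3 + 28*(16 - 23) = 3 + 28*(-7) = 3 - 196 = -193)
(B(-51) + J)/(2596 - 300) = (32 - 193)/(2596 - 300) = -161/2296 = -161*1/2296 = -23/328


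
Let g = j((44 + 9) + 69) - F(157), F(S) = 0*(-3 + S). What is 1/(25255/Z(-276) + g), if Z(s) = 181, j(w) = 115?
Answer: 181/46070 ≈ 0.0039288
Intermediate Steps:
F(S) = 0
g = 115 (g = 115 - 1*0 = 115 + 0 = 115)
1/(25255/Z(-276) + g) = 1/(25255/181 + 115) = 1/(46070/181) = 181/46070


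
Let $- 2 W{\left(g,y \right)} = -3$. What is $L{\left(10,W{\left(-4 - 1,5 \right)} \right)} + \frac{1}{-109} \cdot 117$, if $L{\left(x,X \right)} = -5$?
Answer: $- \frac{662}{109} \approx -6.0734$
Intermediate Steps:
$W{\left(g,y \right)} = \frac{3}{2}$ ($W{\left(g,y \right)} = \left(- \frac{1}{2}\right) \left(-3\right) = \frac{3}{2}$)
$L{\left(10,W{\left(-4 - 1,5 \right)} \right)} + \frac{1}{-109} \cdot 117 = -5 + \frac{1}{-109} \cdot 117 = -5 - \frac{117}{109} = - \frac{662}{109}$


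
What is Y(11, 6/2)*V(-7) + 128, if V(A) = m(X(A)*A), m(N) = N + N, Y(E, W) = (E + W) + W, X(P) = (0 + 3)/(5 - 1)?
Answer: -101/2 ≈ -50.500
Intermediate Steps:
X(P) = ¾ (X(P) = 3/4 = 3*(¼) = ¾)
Y(E, W) = E + 2*W
m(N) = 2*N
V(A) = 3*A/2 (V(A) = 2*(3*A/4) = 3*A/2)
Y(11, 6/2)*V(-7) + 128 = (11 + 2*(6/2))*((3/2)*(-7)) + 128 = (11 + 2*(6*(½)))*(-21/2) + 128 = (11 + 2*3)*(-21/2) + 128 = (11 + 6)*(-21/2) + 128 = 17*(-21/2) + 128 = -357/2 + 128 = -101/2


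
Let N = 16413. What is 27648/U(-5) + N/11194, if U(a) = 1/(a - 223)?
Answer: -70564093923/11194 ≈ -6.3037e+6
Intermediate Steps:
U(a) = 1/(-223 + a)
27648/U(-5) + N/11194 = 27648/(1/(-223 - 5)) + 16413/11194 = 27648/(1/(-228)) + 16413*(1/11194) = 27648/(-1/228) + 16413/11194 = 27648*(-228) + 16413/11194 = -6303744 + 16413/11194 = -70564093923/11194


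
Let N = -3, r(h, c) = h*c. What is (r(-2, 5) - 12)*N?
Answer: 66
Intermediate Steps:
r(h, c) = c*h
(r(-2, 5) - 12)*N = (5*(-2) - 12)*(-3) = (-10 - 12)*(-3) = -22*(-3) = 66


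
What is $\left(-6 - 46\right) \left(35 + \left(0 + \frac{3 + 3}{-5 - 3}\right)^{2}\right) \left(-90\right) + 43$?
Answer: $\frac{332951}{2} \approx 1.6648 \cdot 10^{5}$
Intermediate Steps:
$\left(-6 - 46\right) \left(35 + \left(0 + \frac{3 + 3}{-5 - 3}\right)^{2}\right) \left(-90\right) + 43 = - 52 \left(35 + \left(0 + \frac{6}{-8}\right)^{2}\right) \left(-90\right) + 43 = - 52 \left(35 + \left(0 + 6 \left(- \frac{1}{8}\right)\right)^{2}\right) \left(-90\right) + 43 = - 52 \left(35 + \left(0 - \frac{3}{4}\right)^{2}\right) \left(-90\right) + 43 = - 52 \left(35 + \left(- \frac{3}{4}\right)^{2}\right) \left(-90\right) + 43 = - 52 \left(35 + \frac{9}{16}\right) \left(-90\right) + 43 = \left(-52\right) \frac{569}{16} \left(-90\right) + 43 = \left(- \frac{7397}{4}\right) \left(-90\right) + 43 = \frac{332865}{2} + 43 = \frac{332951}{2}$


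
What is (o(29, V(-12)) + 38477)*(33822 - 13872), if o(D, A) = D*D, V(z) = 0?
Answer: 784394100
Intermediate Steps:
o(D, A) = D²
(o(29, V(-12)) + 38477)*(33822 - 13872) = (29² + 38477)*(33822 - 13872) = (841 + 38477)*19950 = 39318*19950 = 784394100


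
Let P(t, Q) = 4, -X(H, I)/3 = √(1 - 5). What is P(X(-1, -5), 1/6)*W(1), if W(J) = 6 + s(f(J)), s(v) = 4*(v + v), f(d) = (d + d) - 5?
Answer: -72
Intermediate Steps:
f(d) = -5 + 2*d (f(d) = 2*d - 5 = -5 + 2*d)
s(v) = 8*v (s(v) = 4*(2*v) = 8*v)
X(H, I) = -6*I (X(H, I) = -3*√(1 - 5) = -6*I)
W(J) = -34 + 16*J (W(J) = 6 + 8*(-5 + 2*J) = 6 + (-40 + 16*J) = -34 + 16*J)
P(X(-1, -5), 1/6)*W(1) = 4*(-34 + 16*1) = 4*(-34 + 16) = 4*(-18) = -72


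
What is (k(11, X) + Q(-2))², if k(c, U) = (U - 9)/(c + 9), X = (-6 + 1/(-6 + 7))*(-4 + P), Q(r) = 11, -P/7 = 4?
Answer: 137641/400 ≈ 344.10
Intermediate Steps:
P = -28 (P = -7*4 = -28)
X = 160 (X = (-6 + 1/(-6 + 7))*(-4 - 28) = (-6 + 1/1)*(-32) = (-6 + 1)*(-32) = -5*(-32) = 160)
k(c, U) = (-9 + U)/(9 + c)
(k(11, X) + Q(-2))² = ((-9 + 160)/(9 + 11) + 11)² = (151/20 + 11)² = (371/20)² = 137641/400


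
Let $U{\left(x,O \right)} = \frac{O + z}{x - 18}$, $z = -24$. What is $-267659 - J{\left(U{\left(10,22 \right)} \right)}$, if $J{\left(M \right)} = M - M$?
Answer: $-267659$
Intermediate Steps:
$U{\left(x,O \right)} = \frac{-24 + O}{-18 + x}$ ($U{\left(x,O \right)} = \frac{O - 24}{x - 18} = \frac{-24 + O}{x - 18} = \frac{-24 + O}{-18 + x}$)
$J{\left(M \right)} = 0$
$-267659 - J{\left(U{\left(10,22 \right)} \right)} = -267659 - 0 = -267659 + 0 = -267659$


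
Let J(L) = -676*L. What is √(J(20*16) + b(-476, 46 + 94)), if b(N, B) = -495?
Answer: I*√216815 ≈ 465.63*I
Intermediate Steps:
√(J(20*16) + b(-476, 46 + 94)) = √(-13520*16 - 495) = √(-676*320 - 495) = √(-216320 - 495) = √(-216815) = I*√216815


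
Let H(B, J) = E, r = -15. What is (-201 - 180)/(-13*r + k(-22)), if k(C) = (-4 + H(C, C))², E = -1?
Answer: -381/220 ≈ -1.7318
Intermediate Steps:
H(B, J) = -1
k(C) = 25 (k(C) = (-4 - 1)² = (-5)² = 25)
(-201 - 180)/(-13*r + k(-22)) = (-201 - 180)/(-13*(-15) + 25) = -381/(195 + 25) = -381/220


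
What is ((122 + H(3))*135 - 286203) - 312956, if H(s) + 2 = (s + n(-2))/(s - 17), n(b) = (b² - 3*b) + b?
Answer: -8162911/14 ≈ -5.8307e+5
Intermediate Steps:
n(b) = b² - 2*b
H(s) = -2 + (8 + s)/(-17 + s) (H(s) = -2 + (s - 2*(-2 - 2))/(s - 17) = -2 + (s - 2*(-4))/(-17 + s) = -2 + (s + 8)/(-17 + s) = -2 + (8 + s)/(-17 + s))
((122 + H(3))*135 - 286203) - 312956 = ((122 + (42 - 1*3)/(-17 + 3))*135 - 286203) - 312956 = ((122 + (42 - 3)/(-14))*135 - 286203) - 312956 = ((122 - 1/14*39)*135 - 286203) - 312956 = ((122 - 39/14)*135 - 286203) - 312956 = ((1669/14)*135 - 286203) - 312956 = (225315/14 - 286203) - 312956 = -3781527/14 - 312956 = -8162911/14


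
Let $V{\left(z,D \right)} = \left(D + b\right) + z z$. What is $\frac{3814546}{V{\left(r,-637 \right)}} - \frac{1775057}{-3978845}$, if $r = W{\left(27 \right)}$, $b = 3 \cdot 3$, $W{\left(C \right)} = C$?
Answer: $\frac{15177666560127}{401863345} \approx 37768.0$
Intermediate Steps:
$b = 9$
$r = 27$
$V{\left(z,D \right)} = 9 + D + z^{2}$ ($V{\left(z,D \right)} = \left(D + 9\right) + z z = \left(9 + D\right) + z^{2} = 9 + D + z^{2}$)
$\frac{3814546}{V{\left(r,-637 \right)}} - \frac{1775057}{-3978845} = \frac{3814546}{9 - 637 + 27^{2}} - \frac{1775057}{-3978845} = \frac{3814546}{9 - 637 + 729} - - \frac{1775057}{3978845} = \frac{3814546}{101} + \frac{1775057}{3978845} = \frac{15177666560127}{401863345}$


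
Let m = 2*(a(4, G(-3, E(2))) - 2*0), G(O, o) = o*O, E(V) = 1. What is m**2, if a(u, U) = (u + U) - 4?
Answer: 36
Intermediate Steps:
G(O, o) = O*o
a(u, U) = -4 + U + u (a(u, U) = (U + u) - 4 = -4 + U + u)
m = -6 (m = 2*((-4 - 3*1 + 4) - 2*0) = 2*((-4 - 3 + 4) + 0) = 2*(-3 + 0) = 2*(-3) = -6)
m**2 = (-6)**2 = 36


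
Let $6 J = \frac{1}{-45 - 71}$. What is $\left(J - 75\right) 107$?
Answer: $- \frac{5585507}{696} \approx -8025.2$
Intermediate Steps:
$J = - \frac{1}{696}$ ($J = \frac{1}{6 \left(-45 - 71\right)} = \frac{1}{6 \left(-116\right)} = \frac{1}{6} \left(- \frac{1}{116}\right) = - \frac{1}{696} \approx -0.0014368$)
$\left(J - 75\right) 107 = \left(- \frac{1}{696} - 75\right) 107 = \left(- \frac{52201}{696}\right) 107 = - \frac{5585507}{696}$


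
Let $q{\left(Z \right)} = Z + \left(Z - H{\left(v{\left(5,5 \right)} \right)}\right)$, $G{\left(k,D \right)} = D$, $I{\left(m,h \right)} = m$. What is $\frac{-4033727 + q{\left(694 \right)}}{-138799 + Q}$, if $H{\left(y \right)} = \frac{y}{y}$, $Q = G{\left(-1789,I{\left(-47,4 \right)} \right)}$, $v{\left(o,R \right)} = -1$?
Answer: $\frac{2016170}{69423} \approx 29.042$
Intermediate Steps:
$Q = -47$
$H{\left(y \right)} = 1$
$q{\left(Z \right)} = -1 + 2 Z$ ($q{\left(Z \right)} = Z + \left(Z - 1\right) = Z + \left(-1 + Z\right) = -1 + 2 Z$)
$\frac{-4033727 + q{\left(694 \right)}}{-138799 + Q} = \frac{-4033727 + \left(-1 + 2 \cdot 694\right)}{-138799 - 47} = \frac{-4033727 + \left(-1 + 1388\right)}{-138846} = \left(-4033727 + 1387\right) \left(- \frac{1}{138846}\right) = \left(-4032340\right) \left(- \frac{1}{138846}\right) = \frac{2016170}{69423}$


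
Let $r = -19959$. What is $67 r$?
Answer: $-1337253$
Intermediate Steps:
$67 r = 67 \left(-19959\right) = -1337253$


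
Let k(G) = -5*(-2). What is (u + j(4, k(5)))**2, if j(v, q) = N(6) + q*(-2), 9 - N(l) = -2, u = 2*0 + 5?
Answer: 16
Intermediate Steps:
k(G) = 10
u = 5 (u = 0 + 5 = 5)
N(l) = 11 (N(l) = 9 - 1*(-2) = 9 + 2 = 11)
j(v, q) = 11 - 2*q (j(v, q) = 11 + q*(-2) = 11 - 2*q)
(u + j(4, k(5)))**2 = (5 + (11 - 2*10))**2 = (5 + (11 - 20))**2 = (5 - 9)**2 = (-4)**2 = 16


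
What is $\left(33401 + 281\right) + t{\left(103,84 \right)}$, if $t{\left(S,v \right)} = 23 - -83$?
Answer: $33788$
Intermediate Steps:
$t{\left(S,v \right)} = 106$ ($t{\left(S,v \right)} = 23 + 83 = 106$)
$\left(33401 + 281\right) + t{\left(103,84 \right)} = \left(33401 + 281\right) + 106 = 33682 + 106 = 33788$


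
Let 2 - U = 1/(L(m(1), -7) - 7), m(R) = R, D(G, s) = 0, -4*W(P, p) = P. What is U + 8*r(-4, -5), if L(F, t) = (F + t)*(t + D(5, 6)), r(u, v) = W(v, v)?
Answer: 419/35 ≈ 11.971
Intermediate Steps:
W(P, p) = -P/4
r(u, v) = -v/4
L(F, t) = t*(F + t) (L(F, t) = (F + t)*(t + 0) = (F + t)*t = t*(F + t))
U = 69/35 (U = 2 - 1/(-7*(1 - 7) - 7) = 2 - 1/(-7*(-6) - 7) = 2 - 1/(42 - 7) = 2 - 1/35 = 69/35 ≈ 1.9714)
U + 8*r(-4, -5) = 69/35 + 8*(-¼*(-5)) = 69/35 + 8*(5/4) = 69/35 + 10 = 419/35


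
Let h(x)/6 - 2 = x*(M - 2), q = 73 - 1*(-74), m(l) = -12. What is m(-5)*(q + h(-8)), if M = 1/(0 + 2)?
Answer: -2772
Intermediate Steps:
q = 147 (q = 73 + 74 = 147)
M = ½ (M = 1/2 = ½ ≈ 0.50000)
h(x) = 12 - 9*x (h(x) = 12 + 6*(x*(½ - 2)) = 12 + 6*(x*(-3/2)) = 12 + 6*(-3*x/2) = 12 - 9*x)
m(-5)*(q + h(-8)) = -12*(147 + (12 - 9*(-8))) = -12*(147 + (12 + 72)) = -12*(147 + 84) = -12*231 = -2772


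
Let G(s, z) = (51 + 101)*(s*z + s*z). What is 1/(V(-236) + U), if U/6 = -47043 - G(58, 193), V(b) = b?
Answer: -1/20700350 ≈ -4.8308e-8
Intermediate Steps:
G(s, z) = 304*s*z (G(s, z) = 152*(2*s*z) = 304*s*z)
U = -20700114 (U = 6*(-47043 - 304*58*193) = 6*(-47043 - 1*3402976) = 6*(-47043 - 3402976) = 6*(-3450019) = -20700114)
1/(V(-236) + U) = 1/(-236 - 20700114) = 1/(-20700350) = -1/20700350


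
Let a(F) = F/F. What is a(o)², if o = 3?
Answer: 1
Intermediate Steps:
a(F) = 1
a(o)² = 1² = 1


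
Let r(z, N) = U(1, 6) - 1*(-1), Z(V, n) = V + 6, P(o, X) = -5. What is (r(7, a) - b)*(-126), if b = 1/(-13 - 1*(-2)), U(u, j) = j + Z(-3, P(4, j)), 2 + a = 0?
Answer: -13986/11 ≈ -1271.5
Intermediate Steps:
a = -2 (a = -2 + 0 = -2)
Z(V, n) = 6 + V
U(u, j) = 3 + j (U(u, j) = j + (6 - 3) = j + 3 = 3 + j)
b = -1/11 (b = 1/(-13 + 2) = 1/(-11) = -1/11 ≈ -0.090909)
r(z, N) = 10 (r(z, N) = (3 + 6) - 1*(-1) = 9 + 1 = 10)
(r(7, a) - b)*(-126) = (10 - 1*(-1/11))*(-126) = (10 + 1/11)*(-126) = (111/11)*(-126) = -13986/11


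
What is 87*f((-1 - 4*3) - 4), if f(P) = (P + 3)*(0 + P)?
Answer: 20706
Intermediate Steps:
f(P) = P*(3 + P) (f(P) = (3 + P)*P = P*(3 + P))
87*f((-1 - 4*3) - 4) = 87*(((-1 - 4*3) - 4)*(3 + ((-1 - 4*3) - 4))) = 87*(((-1 - 12) - 4)*(3 + ((-1 - 12) - 4))) = 87*((-13 - 4)*(3 + (-13 - 4))) = 87*(-17*(3 - 17)) = 87*(-17*(-14)) = 87*238 = 20706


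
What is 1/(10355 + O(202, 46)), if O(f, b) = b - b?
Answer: 1/10355 ≈ 9.6572e-5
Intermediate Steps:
O(f, b) = 0
1/(10355 + O(202, 46)) = 1/(10355 + 0) = 1/10355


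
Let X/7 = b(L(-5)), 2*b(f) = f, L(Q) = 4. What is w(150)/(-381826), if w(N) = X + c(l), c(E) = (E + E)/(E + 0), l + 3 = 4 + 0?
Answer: -8/190913 ≈ -4.1904e-5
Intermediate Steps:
b(f) = f/2
l = 1 (l = -3 + (4 + 0) = -3 + 4 = 1)
X = 14 (X = 7*((½)*4) = 7*2 = 14)
c(E) = 2 (c(E) = (2*E)/E = 2)
w(N) = 16 (w(N) = 14 + 2 = 16)
w(150)/(-381826) = 16/(-381826) = 16*(-1/381826) = -8/190913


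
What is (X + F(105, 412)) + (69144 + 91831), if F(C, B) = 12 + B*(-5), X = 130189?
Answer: 289116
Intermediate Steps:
F(C, B) = 12 - 5*B
(X + F(105, 412)) + (69144 + 91831) = (130189 + (12 - 5*412)) + (69144 + 91831) = (130189 + (12 - 2060)) + 160975 = (130189 - 2048) + 160975 = 128141 + 160975 = 289116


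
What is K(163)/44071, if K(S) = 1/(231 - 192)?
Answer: 1/1718769 ≈ 5.8181e-7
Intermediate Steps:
K(S) = 1/39
K(163)/44071 = (1/39)/44071 = (1/39)*(1/44071) = 1/1718769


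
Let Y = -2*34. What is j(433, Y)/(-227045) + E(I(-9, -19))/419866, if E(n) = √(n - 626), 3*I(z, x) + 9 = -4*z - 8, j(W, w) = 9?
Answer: -9/227045 + 13*I*√33/1259598 ≈ -3.964e-5 + 5.9288e-5*I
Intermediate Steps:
Y = -68
I(z, x) = -17/3 - 4*z/3 (I(z, x) = -3 + (-4*z - 8)/3 = -3 + (-8 - 4*z)/3 = -3 + (-8/3 - 4*z/3) = -17/3 - 4*z/3)
E(n) = √(-626 + n)
j(433, Y)/(-227045) + E(I(-9, -19))/419866 = 9/(-227045) + √(-626 + (-17/3 - 4/3*(-9)))/419866 = 9*(-1/227045) + √(-626 + (-17/3 + 12))*(1/419866) = -9/227045 + √(-626 + 19/3)*(1/419866) = -9/227045 + √(-1859/3)*(1/419866) = -9/227045 + (13*I*√33/3)*(1/419866) = -9/227045 + 13*I*√33/1259598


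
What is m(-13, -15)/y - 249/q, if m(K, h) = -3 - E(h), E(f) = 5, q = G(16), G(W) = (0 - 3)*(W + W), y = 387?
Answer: 31865/12384 ≈ 2.5731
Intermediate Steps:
G(W) = -6*W
q = -96 (q = -6*16 = -96)
m(K, h) = -8 (m(K, h) = -3 - 1*5 = -3 - 5 = -8)
m(-13, -15)/y - 249/q = -8/387 - 249/(-96) = -8*1/387 - 249*(-1/96) = -8/387 + 83/32 = 31865/12384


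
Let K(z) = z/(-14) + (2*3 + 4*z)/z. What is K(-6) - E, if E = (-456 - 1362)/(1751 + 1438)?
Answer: 29754/7441 ≈ 3.9987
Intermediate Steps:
E = -606/1063 (E = -1818/3189 = -1818*1/3189 = -606/1063 ≈ -0.57008)
K(z) = -z/14 + (6 + 4*z)/z (K(z) = z*(-1/14) + (6 + 4*z)/z = -z/14 + (6 + 4*z)/z)
K(-6) - E = (4 + 6/(-6) - 1/14*(-6)) - 1*(-606/1063) = (4 + 6*(-⅙) + 3/7) + 606/1063 = (4 - 1 + 3/7) + 606/1063 = 24/7 + 606/1063 = 29754/7441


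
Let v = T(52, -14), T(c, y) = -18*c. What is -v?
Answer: 936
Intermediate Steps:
v = -936 (v = -18*52 = -936)
-v = -1*(-936) = 936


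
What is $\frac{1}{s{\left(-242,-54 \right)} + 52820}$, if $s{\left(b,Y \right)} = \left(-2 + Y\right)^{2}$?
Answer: $\frac{1}{55956} \approx 1.7871 \cdot 10^{-5}$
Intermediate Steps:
$\frac{1}{s{\left(-242,-54 \right)} + 52820} = \frac{1}{\left(-2 - 54\right)^{2} + 52820} = \frac{1}{\left(-56\right)^{2} + 52820} = \frac{1}{3136 + 52820} = \frac{1}{55956}$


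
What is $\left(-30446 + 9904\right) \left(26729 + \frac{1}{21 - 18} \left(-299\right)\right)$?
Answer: $- \frac{1641059296}{3} \approx -5.4702 \cdot 10^{8}$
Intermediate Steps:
$\left(-30446 + 9904\right) \left(26729 + \frac{1}{21 - 18} \left(-299\right)\right) = - 20542 \left(26729 + \frac{1}{3} \left(-299\right)\right) = - 20542 \left(26729 - \frac{299}{3}\right) = \left(-20542\right) \frac{79888}{3} = - \frac{1641059296}{3}$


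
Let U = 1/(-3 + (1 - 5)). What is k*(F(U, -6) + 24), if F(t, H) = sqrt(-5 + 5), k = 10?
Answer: 240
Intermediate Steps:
U = -1/7 (U = 1/(-3 - 4) = 1/(-7) = -1/7 ≈ -0.14286)
F(t, H) = 0 (F(t, H) = sqrt(0) = 0)
k*(F(U, -6) + 24) = 10*(0 + 24) = 10*24 = 240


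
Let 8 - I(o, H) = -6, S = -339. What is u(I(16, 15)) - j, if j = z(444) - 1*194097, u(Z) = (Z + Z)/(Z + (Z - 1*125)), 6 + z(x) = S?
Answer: 18860846/97 ≈ 1.9444e+5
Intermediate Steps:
I(o, H) = 14 (I(o, H) = 8 - 1*(-6) = 8 + 6 = 14)
z(x) = -345 (z(x) = -6 - 339 = -345)
u(Z) = 2*Z/(-125 + 2*Z) (u(Z) = (2*Z)/(Z + (Z - 125)) = (2*Z)/(Z + (-125 + Z)) = (2*Z)/(-125 + 2*Z) = 2*Z/(-125 + 2*Z))
j = -194442 (j = -345 - 1*194097 = -345 - 194097 = -194442)
u(I(16, 15)) - j = 2*14/(-125 + 2*14) - 1*(-194442) = 2*14/(-125 + 28) + 194442 = 2*14/(-97) + 194442 = 2*14*(-1/97) + 194442 = -28/97 + 194442 = 18860846/97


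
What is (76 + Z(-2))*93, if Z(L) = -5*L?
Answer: 7998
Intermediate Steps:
(76 + Z(-2))*93 = (76 - 5*(-2))*93 = (76 + 10)*93 = 86*93 = 7998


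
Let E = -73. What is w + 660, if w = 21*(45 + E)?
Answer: 72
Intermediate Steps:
w = -588 (w = 21*(45 - 73) = 21*(-28) = -588)
w + 660 = -588 + 660 = 72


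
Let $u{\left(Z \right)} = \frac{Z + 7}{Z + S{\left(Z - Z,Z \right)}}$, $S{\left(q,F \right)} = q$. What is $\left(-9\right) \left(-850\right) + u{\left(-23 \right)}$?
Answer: $\frac{175966}{23} \approx 7650.7$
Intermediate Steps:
$u{\left(Z \right)} = \frac{7 + Z}{Z}$ ($u{\left(Z \right)} = \frac{Z + 7}{Z + \left(Z - Z\right)} = \frac{7 + Z}{Z + 0} = \frac{7 + Z}{Z}$)
$\left(-9\right) \left(-850\right) + u{\left(-23 \right)} = \left(-9\right) \left(-850\right) + \frac{7 - 23}{-23} = 7650 - - \frac{16}{23} = 7650 + \frac{16}{23} = \frac{175966}{23}$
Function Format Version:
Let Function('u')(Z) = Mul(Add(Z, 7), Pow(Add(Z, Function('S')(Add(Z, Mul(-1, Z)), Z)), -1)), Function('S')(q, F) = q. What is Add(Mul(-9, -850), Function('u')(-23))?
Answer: Rational(175966, 23) ≈ 7650.7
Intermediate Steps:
Function('u')(Z) = Mul(Pow(Z, -1), Add(7, Z)) (Function('u')(Z) = Mul(Add(Z, 7), Pow(Add(Z, Add(Z, Mul(-1, Z))), -1)) = Mul(Add(7, Z), Pow(Add(Z, 0), -1)) = Mul(Add(7, Z), Pow(Z, -1)) = Mul(Pow(Z, -1), Add(7, Z)))
Add(Mul(-9, -850), Function('u')(-23)) = Add(Mul(-9, -850), Mul(Pow(-23, -1), Add(7, -23))) = Add(7650, Mul(Rational(-1, 23), -16)) = Add(7650, Rational(16, 23)) = Rational(175966, 23)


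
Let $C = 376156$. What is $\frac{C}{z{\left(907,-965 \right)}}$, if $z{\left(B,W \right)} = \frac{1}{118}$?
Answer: $44386408$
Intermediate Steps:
$z{\left(B,W \right)} = \frac{1}{118}$
$\frac{C}{z{\left(907,-965 \right)}} = 376156 \frac{1}{\frac{1}{118}} = 376156 \cdot 118 = 44386408$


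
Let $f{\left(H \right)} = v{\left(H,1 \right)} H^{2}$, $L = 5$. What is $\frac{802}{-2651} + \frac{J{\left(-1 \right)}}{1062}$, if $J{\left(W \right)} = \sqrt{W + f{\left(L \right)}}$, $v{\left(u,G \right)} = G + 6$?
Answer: $- \frac{802}{2651} + \frac{\sqrt{174}}{1062} \approx -0.29011$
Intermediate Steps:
$v{\left(u,G \right)} = 6 + G$
$f{\left(H \right)} = 7 H^{2}$ ($f{\left(H \right)} = \left(6 + 1\right) H^{2} = 7 H^{2}$)
$J{\left(W \right)} = \sqrt{175 + W}$ ($J{\left(W \right)} = \sqrt{W + 7 \cdot 5^{2}} = \sqrt{W + 7 \cdot 25} = \sqrt{W + 175} = \sqrt{175 + W}$)
$\frac{802}{-2651} + \frac{J{\left(-1 \right)}}{1062} = \frac{802}{-2651} + \frac{\sqrt{175 - 1}}{1062} = 802 \left(- \frac{1}{2651}\right) + \sqrt{174} \cdot \frac{1}{1062} = - \frac{802}{2651} + \frac{\sqrt{174}}{1062}$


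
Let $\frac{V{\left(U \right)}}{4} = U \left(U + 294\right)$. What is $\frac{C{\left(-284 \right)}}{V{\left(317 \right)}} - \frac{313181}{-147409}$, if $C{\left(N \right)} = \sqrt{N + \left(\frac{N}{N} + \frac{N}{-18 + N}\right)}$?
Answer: $\frac{313181}{147409} + \frac{i \sqrt{6431241}}{116986948} \approx 2.1246 + 2.1678 \cdot 10^{-5} i$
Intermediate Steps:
$C{\left(N \right)} = \sqrt{1 + N + \frac{N}{-18 + N}}$ ($C{\left(N \right)} = \sqrt{N + \left(1 + \frac{N}{-18 + N}\right)} = \sqrt{1 + N + \frac{N}{-18 + N}}$)
$V{\left(U \right)} = 4 U \left(294 + U\right)$ ($V{\left(U \right)} = 4 U \left(U + 294\right) = 4 U \left(294 + U\right)$)
$\frac{C{\left(-284 \right)}}{V{\left(317 \right)}} - \frac{313181}{-147409} = \frac{\sqrt{\frac{-284 + \left(1 - 284\right) \left(-18 - 284\right)}{-18 - 284}}}{4 \cdot 317 \left(294 + 317\right)} - \frac{313181}{-147409} = \frac{\sqrt{\frac{-284 - -85466}{-302}}}{4 \cdot 317 \cdot 611} - - \frac{313181}{147409} = \frac{\sqrt{- \frac{-284 + 85466}{302}}}{774748} + \frac{313181}{147409} = \sqrt{\left(- \frac{1}{302}\right) 85182} \cdot \frac{1}{774748} + \frac{313181}{147409} = \sqrt{- \frac{42591}{151}} \cdot \frac{1}{774748} + \frac{313181}{147409} = \frac{i \sqrt{6431241}}{151} \cdot \frac{1}{774748} + \frac{313181}{147409} = \frac{i \sqrt{6431241}}{116986948} + \frac{313181}{147409} = \frac{313181}{147409} + \frac{i \sqrt{6431241}}{116986948}$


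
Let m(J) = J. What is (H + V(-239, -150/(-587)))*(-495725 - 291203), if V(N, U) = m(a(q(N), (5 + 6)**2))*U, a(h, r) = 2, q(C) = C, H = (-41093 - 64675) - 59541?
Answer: 76360410723024/587 ≈ 1.3009e+11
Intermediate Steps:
H = -165309 (H = -105768 - 59541 = -165309)
V(N, U) = 2*U
(H + V(-239, -150/(-587)))*(-495725 - 291203) = (-165309 + 2*(-150/(-587)))*(-495725 - 291203) = (-165309 + 2*(-150*(-1/587)))*(-786928) = (-165309 + 2*(150/587))*(-786928) = (-165309 + 300/587)*(-786928) = -97036083/587*(-786928) = 76360410723024/587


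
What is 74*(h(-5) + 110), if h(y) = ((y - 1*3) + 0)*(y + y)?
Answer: 14060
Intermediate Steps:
h(y) = 2*y*(-3 + y) (h(y) = ((y - 3) + 0)*(2*y) = ((-3 + y) + 0)*(2*y) = (-3 + y)*(2*y) = 2*y*(-3 + y))
74*(h(-5) + 110) = 74*(2*(-5)*(-3 - 5) + 110) = 74*(2*(-5)*(-8) + 110) = 74*(80 + 110) = 74*190 = 14060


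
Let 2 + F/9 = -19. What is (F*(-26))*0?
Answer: 0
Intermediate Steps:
F = -189 (F = -18 + 9*(-19) = -18 - 171 = -189)
(F*(-26))*0 = -189*(-26)*0 = 4914*0 = 0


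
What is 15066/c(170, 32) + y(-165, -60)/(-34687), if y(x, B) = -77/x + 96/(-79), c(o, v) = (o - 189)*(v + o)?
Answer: -309635445482/78878758305 ≈ -3.9255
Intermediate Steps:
c(o, v) = (-189 + o)*(o + v)
y(x, B) = -96/79 - 77/x (y(x, B) = -77/x + 96*(-1/79) = -77/x - 96/79 = -96/79 - 77/x)
15066/c(170, 32) + y(-165, -60)/(-34687) = 15066/(170² - 189*170 - 189*32 + 170*32) + (-96/79 - 77/(-165))/(-34687) = 15066/(28900 - 32130 - 6048 + 5440) + (-96/79 - 77*(-1/165))*(-1/34687) = 15066/(-3838) + (-96/79 + 7/15)*(-1/34687) = 15066*(-1/3838) - 887/1185*(-1/34687) = -7533/1919 + 887/41104095 = -309635445482/78878758305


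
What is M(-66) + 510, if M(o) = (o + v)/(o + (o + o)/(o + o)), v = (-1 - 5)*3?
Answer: 33234/65 ≈ 511.29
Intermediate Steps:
v = -18 (v = -6*3 = -18)
M(o) = (-18 + o)/(1 + o) (M(o) = (o - 18)/(o + (o + o)/(o + o)) = (-18 + o)/(o + (2*o)/((2*o))) = (-18 + o)/(o + (2*o)*(1/(2*o))) = (-18 + o)/(o + 1) = (-18 + o)/(1 + o))
M(-66) + 510 = (-18 - 66)/(1 - 66) + 510 = -84/(-65) + 510 = -1/65*(-84) + 510 = 84/65 + 510 = 33234/65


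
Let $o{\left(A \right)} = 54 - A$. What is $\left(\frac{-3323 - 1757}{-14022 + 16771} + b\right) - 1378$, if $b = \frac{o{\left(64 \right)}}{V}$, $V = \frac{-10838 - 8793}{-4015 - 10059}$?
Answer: $- \frac{74851242722}{53965619} \approx -1387.0$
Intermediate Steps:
$V = \frac{19631}{14074}$ ($V = - \frac{19631}{-14074} = \left(-19631\right) \left(- \frac{1}{14074}\right) = \frac{19631}{14074} \approx 1.3948$)
$b = - \frac{140740}{19631}$ ($b = \frac{54 - 64}{\frac{19631}{14074}} = \left(54 - 64\right) \frac{14074}{19631} = \left(-10\right) \frac{14074}{19631} = - \frac{140740}{19631} \approx -7.1693$)
$\left(\frac{-3323 - 1757}{-14022 + 16771} + b\right) - 1378 = \left(\frac{-3323 - 1757}{-14022 + 16771} - \frac{140740}{19631}\right) - 1378 = \left(- \frac{5080}{2749} - \frac{140740}{19631}\right) - 1378 = - \frac{486619740}{53965619} - 1378 = - \frac{74851242722}{53965619}$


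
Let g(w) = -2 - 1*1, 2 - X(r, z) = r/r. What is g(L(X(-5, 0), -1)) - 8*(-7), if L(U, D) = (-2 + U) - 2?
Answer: 53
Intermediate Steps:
X(r, z) = 1 (X(r, z) = 2 - r/r = 2 - 1*1 = 2 - 1 = 1)
L(U, D) = -4 + U
g(w) = -3 (g(w) = -2 - 1 = -3)
g(L(X(-5, 0), -1)) - 8*(-7) = -3 - 8*(-7) = -3 + 56 = 53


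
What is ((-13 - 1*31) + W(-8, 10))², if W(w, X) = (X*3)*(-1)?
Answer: 5476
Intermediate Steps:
W(w, X) = -3*X (W(w, X) = (3*X)*(-1) = -3*X)
((-13 - 1*31) + W(-8, 10))² = ((-13 - 1*31) - 3*10)² = ((-13 - 31) - 30)² = (-44 - 30)² = (-74)² = 5476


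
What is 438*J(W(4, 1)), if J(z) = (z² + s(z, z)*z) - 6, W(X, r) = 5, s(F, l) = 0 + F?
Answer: 19272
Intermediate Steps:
s(F, l) = F
J(z) = -6 + 2*z² (J(z) = (z² + z*z) - 6 = (z² + z²) - 6 = 2*z² - 6 = -6 + 2*z²)
438*J(W(4, 1)) = 438*(-6 + 2*5²) = 438*(-6 + 2*25) = 438*(-6 + 50) = 438*44 = 19272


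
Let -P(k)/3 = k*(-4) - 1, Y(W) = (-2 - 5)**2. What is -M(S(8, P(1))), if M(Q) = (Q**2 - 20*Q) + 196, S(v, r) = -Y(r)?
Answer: -3577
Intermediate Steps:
Y(W) = 49 (Y(W) = (-7)**2 = 49)
P(k) = 3 + 12*k (P(k) = -3*(k*(-4) - 1) = -3*(-4*k - 1) = -3*(-1 - 4*k) = 3 + 12*k)
S(v, r) = -49 (S(v, r) = -1*49 = -49)
M(Q) = 196 + Q**2 - 20*Q
-M(S(8, P(1))) = -(196 + (-49)**2 - 20*(-49)) = -(196 + 2401 + 980) = -1*3577 = -3577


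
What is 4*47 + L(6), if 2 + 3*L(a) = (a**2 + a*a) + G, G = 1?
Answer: 635/3 ≈ 211.67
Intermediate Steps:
L(a) = -1/3 + 2*a**2/3 (L(a) = -2/3 + ((a**2 + a*a) + 1)/3 = -2/3 + ((a**2 + a**2) + 1)/3 = -2/3 + (2*a**2 + 1)/3 = -2/3 + (1 + 2*a**2)/3 = -2/3 + (1/3 + 2*a**2/3) = -1/3 + 2*a**2/3)
4*47 + L(6) = 4*47 + (-1/3 + (2/3)*6**2) = 188 + (-1/3 + (2/3)*36) = 188 + (-1/3 + 24) = 188 + 71/3 = 635/3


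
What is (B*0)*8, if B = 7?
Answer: 0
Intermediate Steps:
(B*0)*8 = (7*0)*8 = 0*8 = 0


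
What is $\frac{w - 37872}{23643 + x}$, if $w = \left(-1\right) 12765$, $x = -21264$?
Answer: $- \frac{16879}{793} \approx -21.285$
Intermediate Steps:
$w = -12765$
$\frac{w - 37872}{23643 + x} = \frac{-12765 - 37872}{23643 - 21264} = - \frac{50637}{2379} = \left(-50637\right) \frac{1}{2379} = - \frac{16879}{793}$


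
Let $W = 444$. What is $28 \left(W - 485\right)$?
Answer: $-1148$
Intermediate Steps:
$28 \left(W - 485\right) = 28 \left(444 - 485\right) = 28 \left(-41\right) = -1148$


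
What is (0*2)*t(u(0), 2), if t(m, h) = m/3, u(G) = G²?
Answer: 0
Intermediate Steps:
t(m, h) = m/3 (t(m, h) = m*(⅓) = m/3)
(0*2)*t(u(0), 2) = (0*2)*((⅓)*0²) = 0*((⅓)*0) = 0*0 = 0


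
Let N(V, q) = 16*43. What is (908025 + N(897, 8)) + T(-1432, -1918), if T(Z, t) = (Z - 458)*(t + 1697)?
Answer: 1326403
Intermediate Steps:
N(V, q) = 688
T(Z, t) = (-458 + Z)*(1697 + t)
(908025 + N(897, 8)) + T(-1432, -1918) = (908025 + 688) + (-777226 - 458*(-1918) + 1697*(-1432) - 1432*(-1918)) = 908713 + (-777226 + 878444 - 2430104 + 2746576) = 908713 + 417690 = 1326403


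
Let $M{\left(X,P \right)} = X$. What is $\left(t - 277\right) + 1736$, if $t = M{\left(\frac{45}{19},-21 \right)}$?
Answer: $\frac{27766}{19} \approx 1461.4$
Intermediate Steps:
$t = \frac{45}{19} \approx 2.3684$
$\left(t - 277\right) + 1736 = \left(\frac{45}{19} - 277\right) + 1736 = - \frac{5218}{19} + 1736 = \frac{27766}{19}$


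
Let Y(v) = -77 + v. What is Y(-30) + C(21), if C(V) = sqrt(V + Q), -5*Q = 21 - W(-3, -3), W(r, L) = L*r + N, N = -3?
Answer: -107 + 3*sqrt(2) ≈ -102.76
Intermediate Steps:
W(r, L) = -3 + L*r (W(r, L) = L*r - 3 = -3 + L*r)
Q = -3 (Q = -(21 - (-3 - 3*(-3)))/5 = -(21 - (-3 + 9))/5 = -(21 - 1*6)/5 = -(21 - 6)/5 = -1/5*15 = -3)
C(V) = sqrt(-3 + V) (C(V) = sqrt(V - 3) = sqrt(-3 + V))
Y(-30) + C(21) = (-77 - 30) + sqrt(-3 + 21) = -107 + sqrt(18) = -107 + 3*sqrt(2)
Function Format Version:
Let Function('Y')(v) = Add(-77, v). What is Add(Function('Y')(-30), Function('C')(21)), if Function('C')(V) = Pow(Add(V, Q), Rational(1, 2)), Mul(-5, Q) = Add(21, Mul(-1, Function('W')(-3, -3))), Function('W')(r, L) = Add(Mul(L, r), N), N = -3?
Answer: Add(-107, Mul(3, Pow(2, Rational(1, 2)))) ≈ -102.76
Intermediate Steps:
Function('W')(r, L) = Add(-3, Mul(L, r)) (Function('W')(r, L) = Add(Mul(L, r), -3) = Add(-3, Mul(L, r)))
Q = -3 (Q = Mul(Rational(-1, 5), Add(21, Mul(-1, Add(-3, Mul(-3, -3))))) = Mul(Rational(-1, 5), Add(21, Mul(-1, Add(-3, 9)))) = Mul(Rational(-1, 5), Add(21, Mul(-1, 6))) = Mul(Rational(-1, 5), Add(21, -6)) = Mul(Rational(-1, 5), 15) = -3)
Function('C')(V) = Pow(Add(-3, V), Rational(1, 2)) (Function('C')(V) = Pow(Add(V, -3), Rational(1, 2)) = Pow(Add(-3, V), Rational(1, 2)))
Add(Function('Y')(-30), Function('C')(21)) = Add(Add(-77, -30), Pow(Add(-3, 21), Rational(1, 2))) = Add(-107, Pow(18, Rational(1, 2))) = Add(-107, Mul(3, Pow(2, Rational(1, 2))))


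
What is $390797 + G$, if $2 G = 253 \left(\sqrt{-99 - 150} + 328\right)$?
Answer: $432289 + \frac{253 i \sqrt{249}}{2} \approx 4.3229 \cdot 10^{5} + 1996.1 i$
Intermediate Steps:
$G = 41492 + \frac{253 i \sqrt{249}}{2}$ ($G = \frac{253 \left(\sqrt{-99 - 150} + 328\right)}{2} = \frac{253 \left(\sqrt{-249} + 328\right)}{2} = \frac{253 \left(i \sqrt{249} + 328\right)}{2} = \frac{253 \left(328 + i \sqrt{249}\right)}{2} = \frac{82984 + 253 i \sqrt{249}}{2} = 41492 + \frac{253 i \sqrt{249}}{2} \approx 41492.0 + 1996.1 i$)
$390797 + G = 390797 + \left(41492 + \frac{253 i \sqrt{249}}{2}\right) = 432289 + \frac{253 i \sqrt{249}}{2}$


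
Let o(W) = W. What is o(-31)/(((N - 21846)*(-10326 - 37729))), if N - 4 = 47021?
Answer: 31/1209976845 ≈ 2.5620e-8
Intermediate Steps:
N = 47025 (N = 4 + 47021 = 47025)
o(-31)/(((N - 21846)*(-10326 - 37729))) = -31*1/((-10326 - 37729)*(47025 - 21846)) = -31/(25179*(-48055)) = -31/(-1209976845) = -31*(-1/1209976845) = 31/1209976845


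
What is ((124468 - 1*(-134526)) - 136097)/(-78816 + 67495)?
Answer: -122897/11321 ≈ -10.856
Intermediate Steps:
((124468 - 1*(-134526)) - 136097)/(-78816 + 67495) = ((124468 + 134526) - 136097)/(-11321) = (258994 - 136097)*(-1/11321) = 122897*(-1/11321) = -122897/11321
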